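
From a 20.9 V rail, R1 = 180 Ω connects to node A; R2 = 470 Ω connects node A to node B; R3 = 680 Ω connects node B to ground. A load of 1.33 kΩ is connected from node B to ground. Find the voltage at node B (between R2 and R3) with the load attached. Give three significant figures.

At node B, R3 is in parallel with the load: R3‖R_L = 450.0 Ω.
Below node A the resistance is R2 + (R3‖R_L) = 920.0 Ω, so V_A = 20.9 × 920.0/1100 = 17.48 V.
Then V_B = V_A × (R3‖R_L)/(R2 + R3‖R_L) = 17.48 × 450.0/920.0 = 8.55 V.

V ≈ 8.55 V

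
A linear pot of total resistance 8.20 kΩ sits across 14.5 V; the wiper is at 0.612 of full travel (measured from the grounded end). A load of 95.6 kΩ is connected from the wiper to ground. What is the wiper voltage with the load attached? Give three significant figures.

The wiper splits the pot into (1−α)R = 3.182 kΩ above and αR = 5.018 kΩ below.
Lower section ‖ load = 4.768 kΩ.
V_wiper = 14.5 × 4.768/(3.182 + 4.768) = 8.70 V.

V ≈ 8.70 V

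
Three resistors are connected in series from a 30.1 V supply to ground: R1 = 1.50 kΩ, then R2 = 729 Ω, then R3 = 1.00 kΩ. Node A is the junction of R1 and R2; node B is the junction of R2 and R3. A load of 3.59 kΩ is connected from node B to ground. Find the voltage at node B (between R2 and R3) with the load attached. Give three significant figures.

V ≈ 7.82 V

At node B, R3 is in parallel with the load: R3‖R_L = 782.1 Ω.
Below node A the resistance is R2 + (R3‖R_L) = 1511 Ω, so V_A = 30.1 × 1511/3011 = 15.11 V.
Then V_B = V_A × (R3‖R_L)/(R2 + R3‖R_L) = 15.11 × 782.1/1511 = 7.82 V.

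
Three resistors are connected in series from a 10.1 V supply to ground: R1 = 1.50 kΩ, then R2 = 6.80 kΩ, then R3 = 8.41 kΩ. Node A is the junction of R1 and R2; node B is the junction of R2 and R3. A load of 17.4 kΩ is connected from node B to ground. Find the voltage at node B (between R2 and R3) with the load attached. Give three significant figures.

V ≈ 4.10 V

At node B, R3 is in parallel with the load: R3‖R_L = 5.670 kΩ.
Below node A the resistance is R2 + (R3‖R_L) = 12.47 kΩ, so V_A = 10.1 × 12.47/13.97 = 9.016 V.
Then V_B = V_A × (R3‖R_L)/(R2 + R3‖R_L) = 9.016 × 5.670/12.47 = 4.10 V.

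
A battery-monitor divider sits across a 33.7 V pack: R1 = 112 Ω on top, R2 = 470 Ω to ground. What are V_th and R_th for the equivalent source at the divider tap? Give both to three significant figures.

V_th is the open-circuit tap voltage: 33.7 × 470/(112 + 470) = 27.2 V.
With the supply zeroed, R1 and R2 appear in parallel from the tap: R_th = R1‖R2 = (112 × 470)/582.0 = 90.4 Ω.

V_th = 27.2 V, R_th = 90.4 Ω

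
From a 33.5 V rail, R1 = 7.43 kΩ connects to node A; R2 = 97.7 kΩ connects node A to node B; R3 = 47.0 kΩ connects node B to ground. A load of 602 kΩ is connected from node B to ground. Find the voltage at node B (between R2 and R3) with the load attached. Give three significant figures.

V ≈ 9.82 V

At node B, R3 is in parallel with the load: R3‖R_L = 43.60 kΩ.
Below node A the resistance is R2 + (R3‖R_L) = 141.3 kΩ, so V_A = 33.5 × 141.3/148.7 = 31.83 V.
Then V_B = V_A × (R3‖R_L)/(R2 + R3‖R_L) = 31.83 × 43.60/141.3 = 9.82 V.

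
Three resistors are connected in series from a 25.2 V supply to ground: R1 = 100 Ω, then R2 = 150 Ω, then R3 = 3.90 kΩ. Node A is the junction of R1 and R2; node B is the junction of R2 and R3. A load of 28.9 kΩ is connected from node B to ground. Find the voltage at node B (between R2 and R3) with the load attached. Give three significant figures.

At node B, R3 is in parallel with the load: R3‖R_L = 3436 Ω.
Below node A the resistance is R2 + (R3‖R_L) = 3586 Ω, so V_A = 25.2 × 3586/3686 = 24.52 V.
Then V_B = V_A × (R3‖R_L)/(R2 + R3‖R_L) = 24.52 × 3436/3586 = 23.5 V.

V ≈ 23.5 V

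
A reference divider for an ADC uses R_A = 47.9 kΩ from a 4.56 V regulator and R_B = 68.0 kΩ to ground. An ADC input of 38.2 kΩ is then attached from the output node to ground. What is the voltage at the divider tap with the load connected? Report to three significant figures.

V_out ≈ 1.54 V

The load sits in parallel with R_B: R_B‖R_L = (68.0 × 38.2) / (68.0 + 38.2) = 24.46 kΩ.
V_out = 4.56 × 24.46 / (47.9 + 24.46) = 4.56 × 24.46/72.36 = 1.54 V.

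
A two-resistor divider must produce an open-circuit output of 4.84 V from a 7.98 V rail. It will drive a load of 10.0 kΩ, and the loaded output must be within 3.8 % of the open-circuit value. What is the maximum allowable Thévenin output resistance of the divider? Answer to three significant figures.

Loading drop = R_th/(R_th + R_L) ≤ 0.0380, so R_th ≤ R_L · ε/(1−ε) = 10.0 kΩ × 0.0380/0.9620 = 395 Ω.

R_th ≤ 395 Ω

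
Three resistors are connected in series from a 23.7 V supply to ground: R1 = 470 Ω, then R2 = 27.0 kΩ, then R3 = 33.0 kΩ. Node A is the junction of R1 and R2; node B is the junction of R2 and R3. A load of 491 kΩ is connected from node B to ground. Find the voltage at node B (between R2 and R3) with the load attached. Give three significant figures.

At node B, R3 is in parallel with the load: R3‖R_L = 30920 Ω.
Below node A the resistance is R2 + (R3‖R_L) = 57920 Ω, so V_A = 23.7 × 57920/58390 = 23.51 V.
Then V_B = V_A × (R3‖R_L)/(R2 + R3‖R_L) = 23.51 × 30920/57920 = 12.6 V.

V ≈ 12.6 V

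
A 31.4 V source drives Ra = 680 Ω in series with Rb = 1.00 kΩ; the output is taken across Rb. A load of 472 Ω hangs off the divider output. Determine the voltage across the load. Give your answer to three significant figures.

V_out ≈ 10.1 V

The load sits in parallel with Rb: Rb‖R_L = (1000 × 472) / (1000 + 472) = 320.7 Ω.
V_out = 31.4 × 320.7 / (680 + 320.7) = 31.4 × 320.7/1001 = 10.1 V.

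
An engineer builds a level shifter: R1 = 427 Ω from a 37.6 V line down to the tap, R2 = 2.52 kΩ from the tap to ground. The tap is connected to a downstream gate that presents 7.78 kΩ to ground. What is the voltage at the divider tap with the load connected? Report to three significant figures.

V_out ≈ 30.7 V

The load sits in parallel with R2: R2‖R_L = (2520 × 7780) / (2520 + 7780) = 1903 Ω.
V_out = 37.6 × 1903 / (427 + 1903) = 37.6 × 1903/2330 = 30.7 V.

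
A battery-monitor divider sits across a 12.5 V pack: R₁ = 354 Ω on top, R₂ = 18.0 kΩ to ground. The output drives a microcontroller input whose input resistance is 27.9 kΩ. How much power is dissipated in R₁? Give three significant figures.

P ≈ 0.434 mW

Total resistance from the source is R₁ + (R₂‖R_L) = 11300 Ω, so I = 12.5/11300 Ω = 1.107 mA.
P = I²·R₁ = (1.107 mA)² × 354 Ω = 0.434 mW.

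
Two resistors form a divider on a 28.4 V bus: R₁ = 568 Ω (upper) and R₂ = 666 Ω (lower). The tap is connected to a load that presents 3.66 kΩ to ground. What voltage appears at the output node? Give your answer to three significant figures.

V_out ≈ 14.1 V

The load sits in parallel with R₂: R₂‖R_L = (666 × 3660) / (666 + 3660) = 563.5 Ω.
V_out = 28.4 × 563.5 / (568 + 563.5) = 28.4 × 563.5/1131 = 14.1 V.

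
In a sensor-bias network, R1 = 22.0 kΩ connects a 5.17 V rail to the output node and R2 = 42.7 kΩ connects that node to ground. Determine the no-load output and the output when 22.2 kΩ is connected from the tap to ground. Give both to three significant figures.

Unloaded: 3.41 V; loaded: 2.06 V

Open-circuit: V = 5.17 × 42.7/(22.0 + 42.7) = 3.41 V.
With the load, R2 becomes R2‖R_L = 14.61 kΩ, so V = 5.17 × 14.61/36.61 = 2.06 V.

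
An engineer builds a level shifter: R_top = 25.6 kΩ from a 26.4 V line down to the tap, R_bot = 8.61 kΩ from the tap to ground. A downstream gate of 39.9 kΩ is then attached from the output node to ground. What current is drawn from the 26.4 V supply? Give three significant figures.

R_bot‖R_L = 7.082 kΩ, so the source sees R_top + R_bot‖R_L = 32.68 kΩ.
I = 26.4 V / 32.68 kΩ = 0.808 mA.

I ≈ 0.808 mA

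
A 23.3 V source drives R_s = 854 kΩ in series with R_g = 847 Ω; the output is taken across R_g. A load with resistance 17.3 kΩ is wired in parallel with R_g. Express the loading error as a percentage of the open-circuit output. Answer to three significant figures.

The divider's output (Thévenin) resistance is R_s‖R_g = 846.2 Ω.
Fractional drop under load = R_th/(R_th + R_L) = 846.2 / (846.2 + 17300) = 0.04663.
So the output falls by 4.66 %.

4.66 %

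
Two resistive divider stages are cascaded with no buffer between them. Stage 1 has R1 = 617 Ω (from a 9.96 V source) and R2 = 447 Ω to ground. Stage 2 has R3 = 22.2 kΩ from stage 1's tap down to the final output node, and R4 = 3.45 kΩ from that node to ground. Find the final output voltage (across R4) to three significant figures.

V_out ≈ 0.557 V

Stage 2 presents R3+R4 = 25650 Ω as a load on stage 1's tap.
Stage 1's lower leg becomes R2‖(R3+R4) = 439.3 Ω, so V_mid = 9.96 × 439.3/1056 = 4.142 V.
Stage 2 is itself unloaded: V_out = V_mid × R4/(R3+R4) = 4.142 × 3450/25650 = 0.557 V.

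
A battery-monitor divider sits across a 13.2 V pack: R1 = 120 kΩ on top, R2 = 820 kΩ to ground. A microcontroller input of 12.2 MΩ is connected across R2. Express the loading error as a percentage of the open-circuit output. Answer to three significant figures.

The divider's output (Thévenin) resistance is R1‖R2 = 104.7 kΩ.
Fractional drop under load = R_th/(R_th + R_L) = 104.7 / (104.7 + 12200) = 0.008507.
So the output falls by 0.851 %.

0.851 %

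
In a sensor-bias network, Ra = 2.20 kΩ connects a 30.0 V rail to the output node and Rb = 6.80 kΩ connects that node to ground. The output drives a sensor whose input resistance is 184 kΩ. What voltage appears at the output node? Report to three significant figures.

V_out ≈ 22.5 V

The load sits in parallel with Rb: Rb‖R_L = (6.80 × 184) / (6.80 + 184) = 6.558 kΩ.
V_out = 30.0 × 6.558 / (2.20 + 6.558) = 30.0 × 6.558/8.758 = 22.5 V.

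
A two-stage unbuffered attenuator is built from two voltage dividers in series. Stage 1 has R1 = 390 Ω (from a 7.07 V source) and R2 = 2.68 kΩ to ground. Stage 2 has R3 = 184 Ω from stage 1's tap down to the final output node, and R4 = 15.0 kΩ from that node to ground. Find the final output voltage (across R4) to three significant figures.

V_out ≈ 5.96 V

Stage 2 presents R3+R4 = 15180 Ω as a load on stage 1's tap.
Stage 1's lower leg becomes R2‖(R3+R4) = 2278 Ω, so V_mid = 7.07 × 2278/2668 = 6.037 V.
Stage 2 is itself unloaded: V_out = V_mid × R4/(R3+R4) = 6.037 × 15000/15180 = 5.96 V.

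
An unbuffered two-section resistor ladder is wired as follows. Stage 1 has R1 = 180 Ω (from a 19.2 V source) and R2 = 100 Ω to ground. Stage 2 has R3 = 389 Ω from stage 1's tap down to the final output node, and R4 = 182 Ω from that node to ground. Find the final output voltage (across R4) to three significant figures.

Stage 2 presents R3+R4 = 571.0 Ω as a load on stage 1's tap.
Stage 1's lower leg becomes R2‖(R3+R4) = 85.10 Ω, so V_mid = 19.2 × 85.10/265.1 = 6.163 V.
Stage 2 is itself unloaded: V_out = V_mid × R4/(R3+R4) = 6.163 × 182/571.0 = 1.96 V.

V_out ≈ 1.96 V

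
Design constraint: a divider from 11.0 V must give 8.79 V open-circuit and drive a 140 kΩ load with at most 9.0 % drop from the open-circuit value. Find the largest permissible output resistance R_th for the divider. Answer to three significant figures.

R_th ≤ 13.8 kΩ

Loading drop = R_th/(R_th + R_L) ≤ 0.0900, so R_th ≤ R_L · ε/(1−ε) = 140 kΩ × 0.0900/0.9100 = 13.8 kΩ.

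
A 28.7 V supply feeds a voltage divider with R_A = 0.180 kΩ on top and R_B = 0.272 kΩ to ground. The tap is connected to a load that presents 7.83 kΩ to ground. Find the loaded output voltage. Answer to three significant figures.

The load sits in parallel with R_B: R_B‖R_L = (272 × 7830) / (272 + 7830) = 262.9 Ω.
V_out = 28.7 × 262.9 / (180 + 262.9) = 28.7 × 262.9/442.9 = 17.0 V.

V_out ≈ 17.0 V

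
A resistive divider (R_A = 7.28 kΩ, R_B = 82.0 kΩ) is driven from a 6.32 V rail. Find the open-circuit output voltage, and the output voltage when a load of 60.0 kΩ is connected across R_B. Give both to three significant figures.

Unloaded: 5.80 V; loaded: 5.22 V

Open-circuit: V = 6.32 × 82.0/(7.28 + 82.0) = 5.80 V.
With the load, R_B becomes R_B‖R_L = 34.65 kΩ, so V = 6.32 × 34.65/41.93 = 5.22 V.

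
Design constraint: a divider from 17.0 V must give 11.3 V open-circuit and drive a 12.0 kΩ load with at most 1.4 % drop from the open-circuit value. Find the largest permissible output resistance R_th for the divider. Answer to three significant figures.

R_th ≤ 170 Ω

Loading drop = R_th/(R_th + R_L) ≤ 0.0140, so R_th ≤ R_L · ε/(1−ε) = 12.0 kΩ × 0.0140/0.9860 = 170 Ω.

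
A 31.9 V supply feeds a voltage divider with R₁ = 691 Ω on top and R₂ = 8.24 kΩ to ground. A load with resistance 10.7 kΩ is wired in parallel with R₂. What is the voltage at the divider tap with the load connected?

V_out ≈ 27.8 V

The load sits in parallel with R₂: R₂‖R_L = (8240 × 10700) / (8240 + 10700) = 4655 Ω.
V_out = 31.9 × 4655 / (691 + 4655) = 31.9 × 4655/5346 = 27.8 V.
(Unloaded it would have been 29.4 V.)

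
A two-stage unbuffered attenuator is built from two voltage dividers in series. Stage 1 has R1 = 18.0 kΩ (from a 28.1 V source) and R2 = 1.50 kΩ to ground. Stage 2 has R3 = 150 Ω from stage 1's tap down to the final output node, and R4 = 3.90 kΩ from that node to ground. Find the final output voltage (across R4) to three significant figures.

V_out ≈ 1.55 V

Stage 2 presents R3+R4 = 4050 Ω as a load on stage 1's tap.
Stage 1's lower leg becomes R2‖(R3+R4) = 1095 Ω, so V_mid = 28.1 × 1095/19090 = 1.611 V.
Stage 2 is itself unloaded: V_out = V_mid × R4/(R3+R4) = 1.611 × 3900/4050 = 1.55 V.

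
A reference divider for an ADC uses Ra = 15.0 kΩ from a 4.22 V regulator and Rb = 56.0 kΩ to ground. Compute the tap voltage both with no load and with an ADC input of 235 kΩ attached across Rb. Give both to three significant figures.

Open-circuit: V = 4.22 × 56.0/(15.0 + 56.0) = 3.33 V.
With the load, Rb becomes Rb‖R_L = 45.22 kΩ, so V = 4.22 × 45.22/60.22 = 3.17 V.

Unloaded: 3.33 V; loaded: 3.17 V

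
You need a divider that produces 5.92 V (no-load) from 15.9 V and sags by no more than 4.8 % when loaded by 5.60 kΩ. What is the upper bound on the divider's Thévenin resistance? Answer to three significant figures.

R_th ≤ 282 Ω

Loading drop = R_th/(R_th + R_L) ≤ 0.0480, so R_th ≤ R_L · ε/(1−ε) = 5.60 kΩ × 0.0480/0.9520 = 282 Ω.
(Any R1, R2 with R2/(R1+R2) = 0.372 and R1‖R2 ≤ 282 Ω will meet the spec.)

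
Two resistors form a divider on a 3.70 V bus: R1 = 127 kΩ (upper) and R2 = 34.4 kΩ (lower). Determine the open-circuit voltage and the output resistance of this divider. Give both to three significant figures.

V_th is the open-circuit tap voltage: 3.70 × 34.4/(127 + 34.4) = 0.789 V.
With the supply zeroed, R1 and R2 appear in parallel from the tap: R_th = R1‖R2 = (127 × 34.4)/161.4 = 27.1 kΩ.

V_th = 0.789 V, R_th = 27.1 kΩ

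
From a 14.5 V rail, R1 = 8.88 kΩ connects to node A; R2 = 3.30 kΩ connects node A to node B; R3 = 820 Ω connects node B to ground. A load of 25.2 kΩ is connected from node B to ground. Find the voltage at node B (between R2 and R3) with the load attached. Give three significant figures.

V ≈ 0.888 V

At node B, R3 is in parallel with the load: R3‖R_L = 794.2 Ω.
Below node A the resistance is R2 + (R3‖R_L) = 4094 Ω, so V_A = 14.5 × 4094/12970 = 4.576 V.
Then V_B = V_A × (R3‖R_L)/(R2 + R3‖R_L) = 4.576 × 794.2/4094 = 0.888 V.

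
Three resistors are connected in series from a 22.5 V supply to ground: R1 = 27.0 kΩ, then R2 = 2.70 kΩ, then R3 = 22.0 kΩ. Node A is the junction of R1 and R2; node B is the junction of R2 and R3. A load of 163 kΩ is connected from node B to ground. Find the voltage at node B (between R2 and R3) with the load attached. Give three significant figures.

V ≈ 8.89 V

At node B, R3 is in parallel with the load: R3‖R_L = 19.38 kΩ.
Below node A the resistance is R2 + (R3‖R_L) = 22.08 kΩ, so V_A = 22.5 × 22.08/49.08 = 10.12 V.
Then V_B = V_A × (R3‖R_L)/(R2 + R3‖R_L) = 10.12 × 19.38/22.08 = 8.89 V.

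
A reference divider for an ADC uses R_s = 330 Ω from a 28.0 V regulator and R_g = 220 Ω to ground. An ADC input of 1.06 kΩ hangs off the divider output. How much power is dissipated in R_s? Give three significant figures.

P ≈ 986 mW

Total resistance from the source is R_s + (R_g‖R_L) = 512.2 Ω, so I = 28.0/512.2 Ω = 54.67 mA.
P = I²·R_s = (54.67 mA)² × 330 Ω = 986 mW.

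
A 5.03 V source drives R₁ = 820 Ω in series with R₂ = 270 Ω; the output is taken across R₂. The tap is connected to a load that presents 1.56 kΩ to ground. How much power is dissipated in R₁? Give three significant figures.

Total resistance from the source is R₁ + (R₂‖R_L) = 1050 Ω, so I = 5.03/1050 Ω = 4.790 mA.
P = I²·R₁ = (4.790 mA)² × 820 Ω = 18.8 mW.

P ≈ 18.8 mW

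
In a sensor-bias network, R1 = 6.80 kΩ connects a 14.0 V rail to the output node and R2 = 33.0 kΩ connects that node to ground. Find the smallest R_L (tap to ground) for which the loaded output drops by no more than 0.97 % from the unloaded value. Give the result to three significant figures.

R_L(min) ≈ 576 kΩ

Output resistance R_th = R1‖R2 = (6.80 × 33.0)/39.80 = 5.638 kΩ.
The fractional drop is R_th/(R_th + R_L); requiring this ≤ 0.00970 gives R_L ≥ R_th(1/0.00970 − 1) = 5.638 × 102.1 = 576 kΩ.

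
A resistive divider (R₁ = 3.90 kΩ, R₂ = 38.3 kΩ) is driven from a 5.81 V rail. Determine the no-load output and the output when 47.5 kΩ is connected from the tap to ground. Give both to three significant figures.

Unloaded: 5.27 V; loaded: 4.91 V

Open-circuit: V = 5.81 × 38.3/(3.90 + 38.3) = 5.27 V.
With the load, R₂ becomes R₂‖R_L = 21.20 kΩ, so V = 5.81 × 21.20/25.10 = 4.91 V.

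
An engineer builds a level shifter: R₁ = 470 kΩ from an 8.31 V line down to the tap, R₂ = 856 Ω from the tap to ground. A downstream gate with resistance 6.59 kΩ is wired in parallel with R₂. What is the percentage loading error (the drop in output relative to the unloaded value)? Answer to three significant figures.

11.5 %

The divider's output (Thévenin) resistance is R₁‖R₂ = 854.4 Ω.
Fractional drop under load = R_th/(R_th + R_L) = 854.4 / (854.4 + 6590) = 0.1148.
So the output falls by 11.5 %.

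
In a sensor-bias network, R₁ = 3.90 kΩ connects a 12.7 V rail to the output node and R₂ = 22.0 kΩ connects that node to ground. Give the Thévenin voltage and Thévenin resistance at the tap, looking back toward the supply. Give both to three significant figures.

V_th is the open-circuit tap voltage: 12.7 × 22.0/(3.90 + 22.0) = 10.8 V.
With the supply zeroed, R₁ and R₂ appear in parallel from the tap: R_th = R₁‖R₂ = (3.90 × 22.0)/25.90 = 3.31 kΩ.

V_th = 10.8 V, R_th = 3.31 kΩ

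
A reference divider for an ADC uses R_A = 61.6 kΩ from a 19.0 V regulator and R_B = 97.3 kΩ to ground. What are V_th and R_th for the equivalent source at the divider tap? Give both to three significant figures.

V_th is the open-circuit tap voltage: 19.0 × 97.3/(61.6 + 97.3) = 11.6 V.
With the supply zeroed, R_A and R_B appear in parallel from the tap: R_th = R_A‖R_B = (61.6 × 97.3)/158.9 = 37.7 kΩ.

V_th = 11.6 V, R_th = 37.7 kΩ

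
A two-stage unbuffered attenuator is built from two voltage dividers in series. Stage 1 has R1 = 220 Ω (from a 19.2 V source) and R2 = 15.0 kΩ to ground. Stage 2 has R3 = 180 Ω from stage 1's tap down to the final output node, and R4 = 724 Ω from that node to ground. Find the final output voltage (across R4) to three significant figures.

V_out ≈ 12.2 V

Stage 2 presents R3+R4 = 904.0 Ω as a load on stage 1's tap.
Stage 1's lower leg becomes R2‖(R3+R4) = 852.6 Ω, so V_mid = 19.2 × 852.6/1073 = 15.26 V.
Stage 2 is itself unloaded: V_out = V_mid × R4/(R3+R4) = 15.26 × 724/904.0 = 12.2 V.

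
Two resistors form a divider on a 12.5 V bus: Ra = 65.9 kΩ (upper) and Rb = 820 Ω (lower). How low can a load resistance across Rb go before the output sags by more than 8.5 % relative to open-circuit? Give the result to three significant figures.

R_L(min) ≈ 8.72 kΩ

Output resistance R_th = Ra‖Rb = (65900 × 820)/66720 = 809.9 Ω.
The fractional drop is R_th/(R_th + R_L); requiring this ≤ 0.0850 gives R_L ≥ R_th(1/0.0850 − 1) = 809.9 × 10.76 = 8.72 kΩ.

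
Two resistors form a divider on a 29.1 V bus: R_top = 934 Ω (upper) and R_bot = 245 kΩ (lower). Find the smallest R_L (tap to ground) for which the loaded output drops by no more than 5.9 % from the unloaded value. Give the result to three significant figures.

R_L(min) ≈ 14.8 kΩ

Output resistance R_th = R_top‖R_bot = (934 × 245000)/245900 = 930.5 Ω.
The fractional drop is R_th/(R_th + R_L); requiring this ≤ 0.0590 gives R_L ≥ R_th(1/0.0590 − 1) = 930.5 × 15.95 = 14.8 kΩ.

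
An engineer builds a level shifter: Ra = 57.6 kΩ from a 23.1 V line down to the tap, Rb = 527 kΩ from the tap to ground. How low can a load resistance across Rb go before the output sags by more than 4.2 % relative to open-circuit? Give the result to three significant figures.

Output resistance R_th = Ra‖Rb = (57.6 × 527)/584.6 = 51.92 kΩ.
The fractional drop is R_th/(R_th + R_L); requiring this ≤ 0.0420 gives R_L ≥ R_th(1/0.0420 − 1) = 51.92 × 22.81 = 1.18 MΩ.

R_L(min) ≈ 1.18 MΩ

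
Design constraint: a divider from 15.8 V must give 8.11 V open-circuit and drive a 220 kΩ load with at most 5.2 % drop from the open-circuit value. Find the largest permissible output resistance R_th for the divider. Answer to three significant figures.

R_th ≤ 12.1 kΩ

Loading drop = R_th/(R_th + R_L) ≤ 0.0520, so R_th ≤ R_L · ε/(1−ε) = 220 kΩ × 0.0520/0.9480 = 12.1 kΩ.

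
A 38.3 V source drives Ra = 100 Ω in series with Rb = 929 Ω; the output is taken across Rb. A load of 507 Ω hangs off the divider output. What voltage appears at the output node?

V_out ≈ 29.4 V

The load sits in parallel with Rb: Rb‖R_L = (929 × 507) / (929 + 507) = 328.0 Ω.
V_out = 38.3 × 328.0 / (100 + 328.0) = 38.3 × 328.0/428.0 = 29.4 V.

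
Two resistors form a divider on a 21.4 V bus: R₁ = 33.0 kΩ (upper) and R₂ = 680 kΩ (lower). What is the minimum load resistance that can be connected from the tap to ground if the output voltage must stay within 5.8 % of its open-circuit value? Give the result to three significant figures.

R_L(min) ≈ 511 kΩ

Output resistance R_th = R₁‖R₂ = (33.0 × 680)/713.0 = 31.47 kΩ.
The fractional drop is R_th/(R_th + R_L); requiring this ≤ 0.0580 gives R_L ≥ R_th(1/0.0580 − 1) = 31.47 × 16.24 = 511 kΩ.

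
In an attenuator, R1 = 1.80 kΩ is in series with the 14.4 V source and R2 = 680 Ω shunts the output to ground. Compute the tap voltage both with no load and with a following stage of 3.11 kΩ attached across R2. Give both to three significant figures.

Open-circuit: V = 14.4 × 680/(1800 + 680) = 3.95 V.
With the load, R2 becomes R2‖R_L = 558.0 Ω, so V = 14.4 × 558.0/2358 = 3.41 V.

Unloaded: 3.95 V; loaded: 3.41 V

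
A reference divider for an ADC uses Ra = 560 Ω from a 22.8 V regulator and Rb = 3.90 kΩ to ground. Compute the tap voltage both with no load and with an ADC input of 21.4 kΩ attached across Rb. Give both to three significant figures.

Open-circuit: V = 22.8 × 3900/(560 + 3900) = 19.9 V.
With the load, Rb becomes Rb‖R_L = 3299 Ω, so V = 22.8 × 3299/3859 = 19.5 V.

Unloaded: 19.9 V; loaded: 19.5 V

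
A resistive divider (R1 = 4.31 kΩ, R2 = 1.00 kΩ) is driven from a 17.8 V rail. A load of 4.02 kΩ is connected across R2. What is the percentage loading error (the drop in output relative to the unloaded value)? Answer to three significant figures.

16.8 %

The divider's output (Thévenin) resistance is R1‖R2 = 0.8117 kΩ.
Fractional drop under load = R_th/(R_th + R_L) = 0.8117 / (0.8117 + 4.02) = 0.1680.
So the output falls by 16.8 %.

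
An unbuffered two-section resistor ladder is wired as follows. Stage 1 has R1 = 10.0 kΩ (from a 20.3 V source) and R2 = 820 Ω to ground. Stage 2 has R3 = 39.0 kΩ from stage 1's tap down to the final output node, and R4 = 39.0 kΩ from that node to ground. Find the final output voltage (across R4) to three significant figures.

Stage 2 presents R3+R4 = 78000 Ω as a load on stage 1's tap.
Stage 1's lower leg becomes R2‖(R3+R4) = 811.5 Ω, so V_mid = 20.3 × 811.5/10810 = 1.524 V.
Stage 2 is itself unloaded: V_out = V_mid × R4/(R3+R4) = 1.524 × 39000/78000 = 0.762 V.

V_out ≈ 0.762 V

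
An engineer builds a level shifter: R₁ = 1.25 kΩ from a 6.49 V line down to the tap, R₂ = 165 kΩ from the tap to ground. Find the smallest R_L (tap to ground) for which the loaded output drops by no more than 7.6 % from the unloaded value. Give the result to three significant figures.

Output resistance R_th = R₁‖R₂ = (1.25 × 165)/166.2 = 1.241 kΩ.
The fractional drop is R_th/(R_th + R_L); requiring this ≤ 0.0760 gives R_L ≥ R_th(1/0.0760 − 1) = 1.241 × 12.16 = 15.1 kΩ.

R_L(min) ≈ 15.1 kΩ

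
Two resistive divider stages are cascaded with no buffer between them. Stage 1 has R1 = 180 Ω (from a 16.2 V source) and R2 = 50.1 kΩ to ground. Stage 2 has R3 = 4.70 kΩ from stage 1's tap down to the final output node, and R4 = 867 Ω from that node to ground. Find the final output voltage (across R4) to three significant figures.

Stage 2 presents R3+R4 = 5567 Ω as a load on stage 1's tap.
Stage 1's lower leg becomes R2‖(R3+R4) = 5010 Ω, so V_mid = 16.2 × 5010/5190 = 15.64 V.
Stage 2 is itself unloaded: V_out = V_mid × R4/(R3+R4) = 15.64 × 867/5567 = 2.44 V.

V_out ≈ 2.44 V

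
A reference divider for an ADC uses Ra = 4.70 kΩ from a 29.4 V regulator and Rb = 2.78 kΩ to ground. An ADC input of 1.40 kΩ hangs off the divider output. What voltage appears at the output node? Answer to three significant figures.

V_out ≈ 4.86 V

The load sits in parallel with Rb: Rb‖R_L = (2.78 × 1.40) / (2.78 + 1.40) = 0.9311 kΩ.
V_out = 29.4 × 0.9311 / (4.70 + 0.9311) = 29.4 × 0.9311/5.631 = 4.86 V.
(Unloaded it would have been 10.9 V.)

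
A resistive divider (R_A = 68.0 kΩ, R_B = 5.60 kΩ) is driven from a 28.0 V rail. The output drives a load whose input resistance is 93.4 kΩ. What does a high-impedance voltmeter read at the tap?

V_out ≈ 2.02 V

The load sits in parallel with R_B: R_B‖R_L = (5.60 × 93.4) / (5.60 + 93.4) = 5.283 kΩ.
V_out = 28.0 × 5.283 / (68.0 + 5.283) = 28.0 × 5.283/73.28 = 2.02 V.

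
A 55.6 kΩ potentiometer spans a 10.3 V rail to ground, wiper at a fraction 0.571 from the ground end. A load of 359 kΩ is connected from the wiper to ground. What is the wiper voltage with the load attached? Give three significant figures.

V ≈ 5.67 V

The wiper splits the pot into (1−α)R = 23.85 kΩ above and αR = 31.75 kΩ below.
Lower section ‖ load = 29.17 kΩ.
V_wiper = 10.3 × 29.17/(23.85 + 29.17) = 5.67 V.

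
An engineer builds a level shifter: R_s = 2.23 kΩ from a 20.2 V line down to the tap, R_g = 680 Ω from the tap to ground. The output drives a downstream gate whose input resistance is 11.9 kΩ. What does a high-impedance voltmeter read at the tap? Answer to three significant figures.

The load sits in parallel with R_g: R_g‖R_L = (680 × 11900) / (680 + 11900) = 643.2 Ω.
V_out = 20.2 × 643.2 / (2230 + 643.2) = 20.2 × 643.2/2873 = 4.52 V.

V_out ≈ 4.52 V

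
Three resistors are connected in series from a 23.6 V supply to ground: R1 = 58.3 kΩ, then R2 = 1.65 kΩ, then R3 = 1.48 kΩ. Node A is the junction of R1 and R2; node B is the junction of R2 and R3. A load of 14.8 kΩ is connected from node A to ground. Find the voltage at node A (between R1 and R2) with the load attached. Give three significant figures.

V ≈ 1.00 V

Below node A the series string R2+R3 = 3.130 kΩ sits in parallel with the 14.8 kΩ load: 2.584 kΩ.
V_A = 23.6 × 2.584/(58.3 + 2.584) = 1.00 V.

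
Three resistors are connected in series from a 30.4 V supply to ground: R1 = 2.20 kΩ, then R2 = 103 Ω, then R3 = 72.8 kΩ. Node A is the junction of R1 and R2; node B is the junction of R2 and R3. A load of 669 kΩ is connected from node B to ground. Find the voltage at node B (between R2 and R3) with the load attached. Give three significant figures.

V ≈ 29.4 V

At node B, R3 is in parallel with the load: R3‖R_L = 65660 Ω.
Below node A the resistance is R2 + (R3‖R_L) = 65760 Ω, so V_A = 30.4 × 65760/67960 = 29.42 V.
Then V_B = V_A × (R3‖R_L)/(R2 + R3‖R_L) = 29.42 × 65660/65760 = 29.4 V.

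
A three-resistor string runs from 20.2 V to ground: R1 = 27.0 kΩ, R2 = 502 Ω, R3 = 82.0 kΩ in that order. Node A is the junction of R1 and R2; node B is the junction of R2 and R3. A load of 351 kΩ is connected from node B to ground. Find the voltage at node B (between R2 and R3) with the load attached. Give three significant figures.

At node B, R3 is in parallel with the load: R3‖R_L = 66470 Ω.
Below node A the resistance is R2 + (R3‖R_L) = 66970 Ω, so V_A = 20.2 × 66970/93970 = 14.40 V.
Then V_B = V_A × (R3‖R_L)/(R2 + R3‖R_L) = 14.40 × 66470/66970 = 14.3 V.

V ≈ 14.3 V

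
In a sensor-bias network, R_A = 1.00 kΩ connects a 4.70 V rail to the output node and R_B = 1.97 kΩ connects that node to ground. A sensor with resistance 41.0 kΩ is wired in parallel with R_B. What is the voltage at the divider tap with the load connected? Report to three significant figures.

The load sits in parallel with R_B: R_B‖R_L = (1.97 × 41.0) / (1.97 + 41.0) = 1.880 kΩ.
V_out = 4.70 × 1.880 / (1.00 + 1.880) = 4.70 × 1.880/2.880 = 3.07 V.

V_out ≈ 3.07 V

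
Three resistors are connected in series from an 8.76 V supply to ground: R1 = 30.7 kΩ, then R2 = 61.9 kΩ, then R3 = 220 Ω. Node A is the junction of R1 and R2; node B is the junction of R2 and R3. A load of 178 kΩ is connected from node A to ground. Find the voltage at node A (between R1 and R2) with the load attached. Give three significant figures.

Below node A the series string R2+R3 = 62120 Ω sits in parallel with the 178000 Ω load: 46050 Ω.
V_A = 8.76 × 46050/(30700 + 46050) = 5.26 V.

V ≈ 5.26 V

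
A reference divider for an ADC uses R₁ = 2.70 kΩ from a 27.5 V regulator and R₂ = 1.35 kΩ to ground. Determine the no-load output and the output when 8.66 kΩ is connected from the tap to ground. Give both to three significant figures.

Open-circuit: V = 27.5 × 1.35/(2.70 + 1.35) = 9.17 V.
With the load, R₂ becomes R₂‖R_L = 1.168 kΩ, so V = 27.5 × 1.168/3.868 = 8.30 V.

Unloaded: 9.17 V; loaded: 8.30 V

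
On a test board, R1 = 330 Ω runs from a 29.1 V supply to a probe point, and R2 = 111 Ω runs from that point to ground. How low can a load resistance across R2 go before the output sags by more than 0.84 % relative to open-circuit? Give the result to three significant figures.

Output resistance R_th = R1‖R2 = (330 × 111)/441.0 = 83.06 Ω.
The fractional drop is R_th/(R_th + R_L); requiring this ≤ 0.00840 gives R_L ≥ R_th(1/0.00840 − 1) = 83.06 × 118.0 = 9.81 kΩ.

R_L(min) ≈ 9.81 kΩ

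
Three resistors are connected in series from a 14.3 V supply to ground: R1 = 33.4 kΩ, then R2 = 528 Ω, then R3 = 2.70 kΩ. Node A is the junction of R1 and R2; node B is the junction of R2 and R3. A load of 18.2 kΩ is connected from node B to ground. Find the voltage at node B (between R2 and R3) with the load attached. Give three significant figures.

V ≈ 0.927 V

At node B, R3 is in parallel with the load: R3‖R_L = 2351 Ω.
Below node A the resistance is R2 + (R3‖R_L) = 2879 Ω, so V_A = 14.3 × 2879/36280 = 1.135 V.
Then V_B = V_A × (R3‖R_L)/(R2 + R3‖R_L) = 1.135 × 2351/2879 = 0.927 V.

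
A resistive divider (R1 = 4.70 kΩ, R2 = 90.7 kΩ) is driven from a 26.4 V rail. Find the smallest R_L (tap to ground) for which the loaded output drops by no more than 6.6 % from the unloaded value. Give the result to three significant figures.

Output resistance R_th = R1‖R2 = (4.70 × 90.7)/95.40 = 4.468 kΩ.
The fractional drop is R_th/(R_th + R_L); requiring this ≤ 0.0660 gives R_L ≥ R_th(1/0.0660 − 1) = 4.468 × 14.15 = 63.2 kΩ.

R_L(min) ≈ 63.2 kΩ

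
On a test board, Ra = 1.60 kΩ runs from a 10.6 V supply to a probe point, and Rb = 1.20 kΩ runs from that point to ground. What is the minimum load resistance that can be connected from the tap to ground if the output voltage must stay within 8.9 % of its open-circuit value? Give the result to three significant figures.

R_L(min) ≈ 7.02 kΩ

Output resistance R_th = Ra‖Rb = (1600 × 1200)/2800 = 685.7 Ω.
The fractional drop is R_th/(R_th + R_L); requiring this ≤ 0.0890 gives R_L ≥ R_th(1/0.0890 − 1) = 685.7 × 10.24 = 7.02 kΩ.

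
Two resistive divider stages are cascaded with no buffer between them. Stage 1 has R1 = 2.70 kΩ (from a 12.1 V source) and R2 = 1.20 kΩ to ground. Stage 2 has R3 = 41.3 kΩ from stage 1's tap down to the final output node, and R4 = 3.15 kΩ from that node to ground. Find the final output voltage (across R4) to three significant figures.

Stage 2 presents R3+R4 = 44.45 kΩ as a load on stage 1's tap.
Stage 1's lower leg becomes R2‖(R3+R4) = 1.168 kΩ, so V_mid = 12.1 × 1.168/3.868 = 3.655 V.
Stage 2 is itself unloaded: V_out = V_mid × R4/(R3+R4) = 3.655 × 3.15/44.45 = 0.259 V.

V_out ≈ 0.259 V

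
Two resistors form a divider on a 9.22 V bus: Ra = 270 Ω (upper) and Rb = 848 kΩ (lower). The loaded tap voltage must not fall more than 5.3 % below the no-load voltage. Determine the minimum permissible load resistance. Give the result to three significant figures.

R_L(min) ≈ 4.82 kΩ

Output resistance R_th = Ra‖Rb = (270 × 848000)/848300 = 269.9 Ω.
The fractional drop is R_th/(R_th + R_L); requiring this ≤ 0.0530 gives R_L ≥ R_th(1/0.0530 − 1) = 269.9 × 17.87 = 4.82 kΩ.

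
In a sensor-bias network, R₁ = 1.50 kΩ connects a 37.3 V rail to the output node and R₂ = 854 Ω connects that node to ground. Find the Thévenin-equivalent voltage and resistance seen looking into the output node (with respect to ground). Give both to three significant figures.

V_th = 13.5 V, R_th = 544 Ω

V_th is the open-circuit tap voltage: 37.3 × 854/(1500 + 854) = 13.5 V.
With the supply zeroed, R₁ and R₂ appear in parallel from the tap: R_th = R₁‖R₂ = (1500 × 854)/2354 = 544 Ω.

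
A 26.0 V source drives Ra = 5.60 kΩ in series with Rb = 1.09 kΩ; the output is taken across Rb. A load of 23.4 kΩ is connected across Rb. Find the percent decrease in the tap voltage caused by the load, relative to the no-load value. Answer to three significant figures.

The divider's output (Thévenin) resistance is Ra‖Rb = 0.9124 kΩ.
Fractional drop under load = R_th/(R_th + R_L) = 0.9124 / (0.9124 + 23.4) = 0.03753.
So the output falls by 3.75 %.

3.75 %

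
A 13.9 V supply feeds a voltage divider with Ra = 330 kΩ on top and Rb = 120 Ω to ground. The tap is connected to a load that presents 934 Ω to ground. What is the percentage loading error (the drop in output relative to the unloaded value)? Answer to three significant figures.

The divider's output (Thévenin) resistance is Ra‖Rb = 120.0 Ω.
Fractional drop under load = R_th/(R_th + R_L) = 120.0 / (120.0 + 934) = 0.1138.
So the output falls by 11.4 %.

11.4 %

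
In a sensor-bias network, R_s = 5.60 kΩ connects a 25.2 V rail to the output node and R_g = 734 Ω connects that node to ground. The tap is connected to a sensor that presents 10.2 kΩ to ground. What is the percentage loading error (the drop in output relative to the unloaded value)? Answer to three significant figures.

5.98 %

The divider's output (Thévenin) resistance is R_s‖R_g = 648.9 Ω.
Fractional drop under load = R_th/(R_th + R_L) = 648.9 / (648.9 + 10200) = 0.05982.
So the output falls by 5.98 %.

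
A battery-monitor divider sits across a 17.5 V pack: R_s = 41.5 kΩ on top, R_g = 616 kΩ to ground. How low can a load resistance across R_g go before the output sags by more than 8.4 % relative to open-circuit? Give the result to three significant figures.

R_L(min) ≈ 424 kΩ

Output resistance R_th = R_s‖R_g = (41.5 × 616)/657.5 = 38.88 kΩ.
The fractional drop is R_th/(R_th + R_L); requiring this ≤ 0.0840 gives R_L ≥ R_th(1/0.0840 − 1) = 38.88 × 10.90 = 424 kΩ.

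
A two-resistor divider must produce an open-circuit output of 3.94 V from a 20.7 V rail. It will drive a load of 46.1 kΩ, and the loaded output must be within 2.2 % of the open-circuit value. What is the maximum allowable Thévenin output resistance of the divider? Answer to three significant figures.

Loading drop = R_th/(R_th + R_L) ≤ 0.0220, so R_th ≤ R_L · ε/(1−ε) = 46.1 kΩ × 0.0220/0.9780 = 1.04 kΩ.
(Any R1, R2 with R2/(R1+R2) = 0.190 and R1‖R2 ≤ 1.04 kΩ will meet the spec.)

R_th ≤ 1.04 kΩ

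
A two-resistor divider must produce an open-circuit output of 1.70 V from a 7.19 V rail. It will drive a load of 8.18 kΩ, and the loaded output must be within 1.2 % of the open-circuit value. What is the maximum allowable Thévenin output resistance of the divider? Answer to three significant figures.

R_th ≤ 99.4 Ω

Loading drop = R_th/(R_th + R_L) ≤ 0.0120, so R_th ≤ R_L · ε/(1−ε) = 8.18 kΩ × 0.0120/0.9880 = 99.4 Ω.
(Any R1, R2 with R2/(R1+R2) = 0.236 and R1‖R2 ≤ 99.4 Ω will meet the spec.)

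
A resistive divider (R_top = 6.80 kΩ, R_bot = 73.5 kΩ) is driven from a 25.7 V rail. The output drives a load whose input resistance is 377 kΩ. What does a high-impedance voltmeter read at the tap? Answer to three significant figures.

V_out ≈ 23.1 V

The load sits in parallel with R_bot: R_bot‖R_L = (73.5 × 377) / (73.5 + 377) = 61.51 kΩ.
V_out = 25.7 × 61.51 / (6.80 + 61.51) = 25.7 × 61.51/68.31 = 23.1 V.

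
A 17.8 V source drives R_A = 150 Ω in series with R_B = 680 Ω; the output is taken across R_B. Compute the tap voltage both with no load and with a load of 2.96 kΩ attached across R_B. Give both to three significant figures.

Unloaded: 14.6 V; loaded: 14.0 V

Open-circuit: V = 17.8 × 680/(150 + 680) = 14.6 V.
With the load, R_B becomes R_B‖R_L = 553.0 Ω, so V = 17.8 × 553.0/703.0 = 14.0 V.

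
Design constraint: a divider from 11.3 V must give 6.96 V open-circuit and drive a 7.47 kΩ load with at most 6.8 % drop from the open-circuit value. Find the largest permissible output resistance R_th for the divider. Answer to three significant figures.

R_th ≤ 545 Ω

Loading drop = R_th/(R_th + R_L) ≤ 0.0680, so R_th ≤ R_L · ε/(1−ε) = 7.47 kΩ × 0.0680/0.9320 = 545 Ω.
(Any R1, R2 with R2/(R1+R2) = 0.616 and R1‖R2 ≤ 545 Ω will meet the spec.)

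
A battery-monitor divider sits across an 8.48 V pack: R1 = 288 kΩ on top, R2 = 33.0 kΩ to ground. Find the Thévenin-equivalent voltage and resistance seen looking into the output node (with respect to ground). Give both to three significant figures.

V_th = 0.872 V, R_th = 29.6 kΩ

V_th is the open-circuit tap voltage: 8.48 × 33.0/(288 + 33.0) = 0.872 V.
With the supply zeroed, R1 and R2 appear in parallel from the tap: R_th = R1‖R2 = (288 × 33.0)/321.0 = 29.6 kΩ.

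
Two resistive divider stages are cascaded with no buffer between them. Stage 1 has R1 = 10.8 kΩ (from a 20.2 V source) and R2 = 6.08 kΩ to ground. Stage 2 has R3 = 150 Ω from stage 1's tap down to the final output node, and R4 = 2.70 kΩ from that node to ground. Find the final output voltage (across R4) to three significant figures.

V_out ≈ 2.91 V

Stage 2 presents R3+R4 = 2850 Ω as a load on stage 1's tap.
Stage 1's lower leg becomes R2‖(R3+R4) = 1940 Ω, so V_mid = 20.2 × 1940/12740 = 3.077 V.
Stage 2 is itself unloaded: V_out = V_mid × R4/(R3+R4) = 3.077 × 2700/2850 = 2.91 V.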